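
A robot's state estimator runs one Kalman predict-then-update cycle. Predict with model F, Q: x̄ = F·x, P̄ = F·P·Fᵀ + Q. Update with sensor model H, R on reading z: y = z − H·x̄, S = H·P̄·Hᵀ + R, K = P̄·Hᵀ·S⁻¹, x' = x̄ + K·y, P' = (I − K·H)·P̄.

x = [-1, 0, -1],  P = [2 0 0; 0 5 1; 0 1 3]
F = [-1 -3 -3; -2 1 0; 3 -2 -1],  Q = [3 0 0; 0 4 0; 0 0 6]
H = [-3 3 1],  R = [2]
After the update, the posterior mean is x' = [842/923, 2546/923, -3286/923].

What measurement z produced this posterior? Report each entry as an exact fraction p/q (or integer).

x̄ = F·x = [4, 2, -2]
P̄ = F·P·Fᵀ + Q = [95 -14 42; -14 17 -23; 42 -23 51]
S = H·P̄·Hᵀ + R = [923]
K = P̄·Hᵀ·S⁻¹ = [-285/923; 70/923; -144/923]
x' − x̄ = [-2850/923, 700/923, -1440/923] = K·y
y = (KᵀK)⁻¹·Kᵀ·(x' − x̄) = [10]
z = y + H·x̄ = [10] + [-8] = [2]

z = [2]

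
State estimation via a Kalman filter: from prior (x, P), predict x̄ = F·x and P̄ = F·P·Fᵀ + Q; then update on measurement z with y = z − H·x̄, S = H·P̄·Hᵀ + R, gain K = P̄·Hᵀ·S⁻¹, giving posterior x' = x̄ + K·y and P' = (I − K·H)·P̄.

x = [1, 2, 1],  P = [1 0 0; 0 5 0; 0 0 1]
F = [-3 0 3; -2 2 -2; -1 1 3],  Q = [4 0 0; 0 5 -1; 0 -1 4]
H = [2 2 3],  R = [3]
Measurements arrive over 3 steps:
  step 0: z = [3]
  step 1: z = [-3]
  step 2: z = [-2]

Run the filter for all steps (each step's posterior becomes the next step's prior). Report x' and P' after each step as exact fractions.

step 0: x̄ = F·x = [0, 0, 4]
step 0: P̄ = F·P·Fᵀ + Q = [22 0 12; 0 33 5; 12 5 19]
step 0: y = z − H·x̄ = [-9]
step 0: S = H·P̄·Hᵀ + R = [598]
step 0: K = P̄·Hᵀ·S⁻¹ = [40/299; 81/598; 7/46]
step 0: x' = x̄ + K·y = [-360/299, -729/598, 121/46]
step 0: P' = (I − K·H)·P̄ = [3378/299 -3240/299 -4/23; -3240/299 13173/598 -337/46; -4/23 -337/46 237/46]
step 1: x̄ = F·x = [6879/598, -1582/299, 2355/299]
step 1: P̄ = F·P·Fᵀ + Q = [92797/598 17322/299 27771/299; 17322/299 90543/299 14793/299; 27771/299 14793/299 18674/299]
step 1: y = z − H·x̄ = [-11677/299]
step 1: S = H·P̄·Hᵀ + R = [1366073/299]
step 1: K = P̄·Hᵀ·S⁻¹ = [210754/1366073; 260109/1366073; 141150/1366073]
step 1: x' = x̄ + K·y = [14967449/2732146, -17386021/1366073, 5247135/1366073]
step 1: P' = (I − K·H)·P̄ = [126866151/2732146 -104200320/1366073 27388917/1366073; -104200320/1366073 187396842/1366073 -55204239/1366073; 27388917/1366073 -55204239/1366073 18684698/1366073]
step 2: x̄ = F·x = [-13419537/2732146, -60233761/1366073, -18256681/2732146]
step 2: P̄ = F·P·Fᵀ + Q = [503047495/2732146 562466751/1366073 353565495/2732146; 562466751/1366073 2579236635/1366073 474614230/1366073; 353565495/2732146 474614230/1366073 274596391/2732146]
step 2: y = z − H·x̄ = [317079869/2732146]
step 2: S = H·P̄·Hᵀ + R = [49758642493/2732146]
step 2: K = P̄·Hᵀ·S⁻¹ = [616665497/7108377499; 15414498924/49758642493; 3429377083/49758642493]
step 2: x' = x̄ + K·y = [36652902205/7108377499, -405056340215/49758642493, 65501174989/49758642493]
step 2: P' = (I − K·H)·P̄ = [334505238027/7108377499 -552363470505/7108377499 145855487149/7108377499; -552363470505/7108377499 6980538438879/49758642493 -2060581597972/49758642493; 145855487149/7108377499 -2060581597972/49758642493 696491502369/49758642493]

step 0: x' = [-360/299, -729/598, 121/46], P' = [3378/299 -3240/299 -4/23; -3240/299 13173/598 -337/46; -4/23 -337/46 237/46]
step 1: x' = [14967449/2732146, -17386021/1366073, 5247135/1366073], P' = [126866151/2732146 -104200320/1366073 27388917/1366073; -104200320/1366073 187396842/1366073 -55204239/1366073; 27388917/1366073 -55204239/1366073 18684698/1366073]
step 2: x' = [36652902205/7108377499, -405056340215/49758642493, 65501174989/49758642493], P' = [334505238027/7108377499 -552363470505/7108377499 145855487149/7108377499; -552363470505/7108377499 6980538438879/49758642493 -2060581597972/49758642493; 145855487149/7108377499 -2060581597972/49758642493 696491502369/49758642493]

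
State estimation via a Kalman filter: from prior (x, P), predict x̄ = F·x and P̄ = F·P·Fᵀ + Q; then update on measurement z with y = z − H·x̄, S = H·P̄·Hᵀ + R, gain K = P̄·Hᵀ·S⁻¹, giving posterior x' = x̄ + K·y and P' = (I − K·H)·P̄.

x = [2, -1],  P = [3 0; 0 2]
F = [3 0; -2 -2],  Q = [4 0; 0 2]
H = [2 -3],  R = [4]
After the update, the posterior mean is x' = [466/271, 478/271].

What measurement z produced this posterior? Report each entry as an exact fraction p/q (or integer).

z = [-2]

x̄ = F·x = [6, -2]
P̄ = F·P·Fᵀ + Q = [31 -18; -18 22]
S = H·P̄·Hᵀ + R = [542]
K = P̄·Hᵀ·S⁻¹ = [58/271; -51/271]
x' − x̄ = [-1160/271, 1020/271] = K·y
y = (KᵀK)⁻¹·Kᵀ·(x' − x̄) = [-20]
z = y + H·x̄ = [-20] + [18] = [-2]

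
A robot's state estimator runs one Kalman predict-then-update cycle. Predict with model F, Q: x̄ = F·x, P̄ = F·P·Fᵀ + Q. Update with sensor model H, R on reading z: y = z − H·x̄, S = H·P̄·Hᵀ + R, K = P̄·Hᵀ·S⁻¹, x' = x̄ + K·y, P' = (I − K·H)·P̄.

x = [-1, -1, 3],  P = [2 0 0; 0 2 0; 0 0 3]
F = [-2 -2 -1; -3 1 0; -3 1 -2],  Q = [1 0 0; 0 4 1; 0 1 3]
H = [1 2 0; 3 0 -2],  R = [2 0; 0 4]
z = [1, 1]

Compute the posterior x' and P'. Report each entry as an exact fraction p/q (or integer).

x' = [-6129/2923, 4609/2923, -11034/2923]
P' = [12836/2923 -5700/2923 18018/2923; -5700/2923 3933/2923 -7931/2923; 18018/2923 -7931/2923 28021/2923]

x̄ = F·x = [1, 2, -4]
P̄ = F·P·Fᵀ + Q = [20 8 14; 8 24 21; 14 21 35]
y = z − H·x̄ = [-4, -10]
S = H·P̄·Hᵀ + R = [150 -4; -4 156]
K = P̄·Hᵀ·S⁻¹ = [718/2923 618/2923; 1083/2923 -619/5846; 1078/2923 -497/2923]
x' = x̄ + K·y = [-6129/2923, 4609/2923, -11034/2923]
P' = (I − K·H)·P̄ = [12836/2923 -5700/2923 18018/2923; -5700/2923 3933/2923 -7931/2923; 18018/2923 -7931/2923 28021/2923]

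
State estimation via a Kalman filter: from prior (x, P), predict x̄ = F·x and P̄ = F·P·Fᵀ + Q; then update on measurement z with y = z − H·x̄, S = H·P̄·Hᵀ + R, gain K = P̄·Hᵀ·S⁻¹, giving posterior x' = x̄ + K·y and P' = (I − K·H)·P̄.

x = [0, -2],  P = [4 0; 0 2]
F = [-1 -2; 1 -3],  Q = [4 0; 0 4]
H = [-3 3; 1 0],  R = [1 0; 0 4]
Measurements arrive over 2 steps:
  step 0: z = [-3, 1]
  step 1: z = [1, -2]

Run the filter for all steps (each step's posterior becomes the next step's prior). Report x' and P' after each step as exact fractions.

step 0: x' = [1952/1031, 942/1031], P' = [3184/1031 3176/1031; 3176/1031 3282/1031]
step 1: x' = [-491061/277214, -389721/277214], P' = [449339/138607 445975/138607; 445975/138607 457753/138607]

step 0: x̄ = F·x = [4, 6]
step 0: P̄ = F·P·Fᵀ + Q = [16 8; 8 26]
step 0: y = z − H·x̄ = [-9, -3]
step 0: S = H·P̄·Hᵀ + R = [235 -24; -24 20]
step 0: K = P̄·Hᵀ·S⁻¹ = [-24/1031 796/1031; 318/1031 794/1031]
step 0: x' = x̄ + K·y = [1952/1031, 942/1031]
step 0: P' = (I − K·H)·P̄ = [3184/1031 3176/1031; 3176/1031 3282/1031]
step 1: x̄ = F·x = [-3836/1031, -874/1031]
step 1: P̄ = F·P·Fᵀ + Q = [33140/1031 19684/1031; 19684/1031 17790/1031]
step 1: y = z − H·x̄ = [-7855/1031, 1774/1031]
step 1: S = H·P̄·Hᵀ + R = [105089/1031 -40368/1031; -40368/1031 37264/1031]
step 1: K = P̄·Hᵀ·S⁻¹ = [-10092/138607 449339/554428; 35334/138607 445975/554428]
step 1: x' = x̄ + K·y = [-491061/277214, -389721/277214]
step 1: P' = (I − K·H)·P̄ = [449339/138607 445975/138607; 445975/138607 457753/138607]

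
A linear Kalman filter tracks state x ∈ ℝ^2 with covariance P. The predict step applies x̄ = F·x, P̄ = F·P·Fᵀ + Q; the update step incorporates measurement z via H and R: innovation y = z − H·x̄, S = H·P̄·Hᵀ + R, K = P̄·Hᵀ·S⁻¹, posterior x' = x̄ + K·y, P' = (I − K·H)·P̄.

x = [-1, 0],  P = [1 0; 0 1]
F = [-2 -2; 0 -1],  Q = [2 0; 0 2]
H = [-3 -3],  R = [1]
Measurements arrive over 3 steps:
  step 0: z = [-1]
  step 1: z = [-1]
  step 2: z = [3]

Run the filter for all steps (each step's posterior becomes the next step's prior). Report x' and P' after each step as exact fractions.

step 0: x' = [64/77, -75/154], P' = [122/77 -116/77; -116/77 237/154]
step 1: x' = [-4078/8623, 6870/8623], P' = [12346/8623 -11960/8623; -11960/8623 12515/8623]
step 2: x' = [-112988/242771, -263397/485542], P' = [336170/242771 -325110/242771; -325110/242771 681091/485542]

step 0: x̄ = F·x = [2, 0]
step 0: P̄ = F·P·Fᵀ + Q = [10 2; 2 3]
step 0: y = z − H·x̄ = [5]
step 0: S = H·P̄·Hᵀ + R = [154]
step 0: K = P̄·Hᵀ·S⁻¹ = [-18/77; -15/154]
step 0: x' = x̄ + K·y = [64/77, -75/154]
step 0: P' = (I − K·H)·P̄ = [122/77 -116/77; -116/77 237/154]
step 1: x̄ = F·x = [-53/77, 75/154]
step 1: P̄ = F·P·Fᵀ + Q = [188/77 5/77; 5/77 545/154]
step 1: y = z − H·x̄ = [-247/154]
step 1: S = H·P̄·Hᵀ + R = [8623/154]
step 1: K = P̄·Hᵀ·S⁻¹ = [-1158/8623; -1665/8623]
step 1: x' = x̄ + K·y = [-4078/8623, 6870/8623]
step 1: P' = (I − K·H)·P̄ = [12346/8623 -11960/8623; -11960/8623 12515/8623]
step 2: x̄ = F·x = [-5584/8623, -6870/8623]
step 2: P̄ = F·P·Fᵀ + Q = [21010/8623 1110/8623; 1110/8623 29761/8623]
step 2: y = z − H·x̄ = [-11493/8623]
step 2: S = H·P̄·Hᵀ + R = [485542/8623]
step 2: K = P̄·Hᵀ·S⁻¹ = [-33180/242771; -92613/485542]
step 2: x' = x̄ + K·y = [-112988/242771, -263397/485542]
step 2: P' = (I − K·H)·P̄ = [336170/242771 -325110/242771; -325110/242771 681091/485542]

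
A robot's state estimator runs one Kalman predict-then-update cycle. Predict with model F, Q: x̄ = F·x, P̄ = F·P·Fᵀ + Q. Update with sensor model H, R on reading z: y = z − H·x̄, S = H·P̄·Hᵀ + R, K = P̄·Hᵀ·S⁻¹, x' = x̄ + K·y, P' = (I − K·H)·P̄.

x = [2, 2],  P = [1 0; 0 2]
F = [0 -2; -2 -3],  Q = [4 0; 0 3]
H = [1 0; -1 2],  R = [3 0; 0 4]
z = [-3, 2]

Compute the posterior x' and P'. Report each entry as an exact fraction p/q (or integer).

x' = [-182/73, -61/73]
P' = [168/73 90/73; 90/73 116/73]

x̄ = F·x = [-4, -10]
P̄ = F·P·Fᵀ + Q = [12 12; 12 25]
y = z − H·x̄ = [1, 18]
S = H·P̄·Hᵀ + R = [15 12; 12 68]
K = P̄·Hᵀ·S⁻¹ = [56/73 3/73; 30/73 71/146]
x' = x̄ + K·y = [-182/73, -61/73]
P' = (I − K·H)·P̄ = [168/73 90/73; 90/73 116/73]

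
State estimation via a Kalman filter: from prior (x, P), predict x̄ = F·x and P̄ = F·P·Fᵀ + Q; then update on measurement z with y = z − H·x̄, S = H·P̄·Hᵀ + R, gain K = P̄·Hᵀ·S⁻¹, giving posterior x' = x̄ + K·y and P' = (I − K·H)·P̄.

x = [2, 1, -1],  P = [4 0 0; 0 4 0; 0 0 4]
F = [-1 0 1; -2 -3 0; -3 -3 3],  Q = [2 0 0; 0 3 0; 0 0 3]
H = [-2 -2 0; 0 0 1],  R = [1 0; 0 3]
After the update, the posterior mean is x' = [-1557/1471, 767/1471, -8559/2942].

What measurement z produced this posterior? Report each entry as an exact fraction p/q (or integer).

x̄ = F·x = [-3, -7, -12]
P̄ = F·P·Fᵀ + Q = [10 8 24; 8 55 60; 24 60 111]
S = H·P̄·Hᵀ + R = [325 -168; -168 114]
K = P̄·Hᵀ·S⁻¹ = [-12/1471 292/1471; -714/1471 -278/1471; -84/1471 2617/2942]
x' − x̄ = [2856/1471, 11064/1471, 26745/2942] = K·y
y = (KᵀK)⁻¹·Kᵀ·(x' − x̄) = [-19, 9]
z = y + H·x̄ = [-19, 9] + [20, -12] = [1, -3]

z = [1, -3]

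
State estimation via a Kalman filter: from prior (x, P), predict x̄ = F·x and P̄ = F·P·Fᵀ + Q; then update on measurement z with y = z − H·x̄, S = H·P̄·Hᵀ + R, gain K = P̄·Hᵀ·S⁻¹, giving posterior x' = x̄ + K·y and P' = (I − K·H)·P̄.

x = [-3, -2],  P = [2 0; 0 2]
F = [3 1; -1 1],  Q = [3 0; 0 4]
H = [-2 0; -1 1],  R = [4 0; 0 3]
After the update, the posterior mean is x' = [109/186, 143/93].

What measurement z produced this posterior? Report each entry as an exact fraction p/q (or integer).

z = [-3, 2]

x̄ = F·x = [-11, 1]
P̄ = F·P·Fᵀ + Q = [23 -4; -4 8]
S = H·P̄·Hᵀ + R = [96 54; 54 42]
K = P̄·Hᵀ·S⁻¹ = [-79/186 -3/31; -26/93 20/31]
x' − x̄ = [2155/186, 50/93] = K·y
y = (KᵀK)⁻¹·Kᵀ·(x' − x̄) = [-25, -10]
z = y + H·x̄ = [-25, -10] + [22, 12] = [-3, 2]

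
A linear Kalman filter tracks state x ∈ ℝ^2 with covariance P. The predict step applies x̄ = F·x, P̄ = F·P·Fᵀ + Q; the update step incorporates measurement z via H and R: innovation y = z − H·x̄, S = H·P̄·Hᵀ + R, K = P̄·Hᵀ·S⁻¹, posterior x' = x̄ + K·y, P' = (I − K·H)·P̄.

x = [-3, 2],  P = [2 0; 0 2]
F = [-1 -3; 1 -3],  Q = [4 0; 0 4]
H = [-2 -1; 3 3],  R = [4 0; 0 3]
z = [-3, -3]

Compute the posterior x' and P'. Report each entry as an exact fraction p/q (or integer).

x̄ = F·x = [-3, -9]
P̄ = F·P·Fᵀ + Q = [24 16; 16 24]
y = z − H·x̄ = [-18, 33]
S = H·P̄·Hᵀ + R = [188 -360; -360 723]
K = P̄·Hᵀ·S⁻¹ = [-256/527 -40/527; 226/527 200/527]
x' = x̄ + K·y = [1707/527, -2211/527]
P' = (I − K·H)·P̄ = [1064/527 -1104/527; -1104/527 1304/527]

x' = [1707/527, -2211/527]
P' = [1064/527 -1104/527; -1104/527 1304/527]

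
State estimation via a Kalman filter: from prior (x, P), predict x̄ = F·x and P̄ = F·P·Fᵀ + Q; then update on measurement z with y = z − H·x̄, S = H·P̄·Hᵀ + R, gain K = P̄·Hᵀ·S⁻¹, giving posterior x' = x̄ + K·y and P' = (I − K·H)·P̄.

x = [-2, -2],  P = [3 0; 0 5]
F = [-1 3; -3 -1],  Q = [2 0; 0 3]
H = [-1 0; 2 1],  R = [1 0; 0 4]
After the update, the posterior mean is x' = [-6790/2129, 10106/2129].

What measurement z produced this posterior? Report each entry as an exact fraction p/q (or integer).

z = [3, -2]

x̄ = F·x = [-4, 8]
P̄ = F·P·Fᵀ + Q = [50 -6; -6 35]
S = H·P̄·Hᵀ + R = [51 -94; -94 215]
K = P̄·Hᵀ·S⁻¹ = [-1914/2129 94/2129; 3452/2129 1737/2129]
x' − x̄ = [1726/2129, -6926/2129] = K·y
y = (KᵀK)⁻¹·Kᵀ·(x' − x̄) = [-1, -2]
z = y + H·x̄ = [-1, -2] + [4, 0] = [3, -2]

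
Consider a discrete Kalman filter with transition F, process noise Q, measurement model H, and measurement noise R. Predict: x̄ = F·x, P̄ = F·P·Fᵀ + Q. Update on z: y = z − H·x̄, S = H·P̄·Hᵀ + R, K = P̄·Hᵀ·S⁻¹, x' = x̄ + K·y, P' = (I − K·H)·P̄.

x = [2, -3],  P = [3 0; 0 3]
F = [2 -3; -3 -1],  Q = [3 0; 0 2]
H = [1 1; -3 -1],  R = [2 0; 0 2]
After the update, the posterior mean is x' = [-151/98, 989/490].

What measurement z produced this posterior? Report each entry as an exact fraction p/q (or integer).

x̄ = F·x = [13, -3]
P̄ = F·P·Fᵀ + Q = [42 -9; -9 32]
S = H·P̄·Hᵀ + R = [58 -122; -122 358]
K = P̄·Hᵀ·S⁻¹ = [-41/98 -23/49; 953/735 629/1470]
x' − x̄ = [-1425/98, 2459/490] = K·y
y = (KᵀK)⁻¹·Kᵀ·(x' − x̄) = [-9, 39]
z = y + H·x̄ = [-9, 39] + [10, -36] = [1, 3]

z = [1, 3]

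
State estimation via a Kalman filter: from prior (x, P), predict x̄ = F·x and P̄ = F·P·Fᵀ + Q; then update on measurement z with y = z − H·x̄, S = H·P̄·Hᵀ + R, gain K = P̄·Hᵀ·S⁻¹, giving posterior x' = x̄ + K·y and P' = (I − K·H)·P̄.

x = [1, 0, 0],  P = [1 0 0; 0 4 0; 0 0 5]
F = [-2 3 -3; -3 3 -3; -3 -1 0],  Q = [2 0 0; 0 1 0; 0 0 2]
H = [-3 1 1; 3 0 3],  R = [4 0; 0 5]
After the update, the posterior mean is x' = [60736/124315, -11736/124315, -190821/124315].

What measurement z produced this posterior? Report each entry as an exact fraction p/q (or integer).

x̄ = F·x = [-2, -3, -3]
P̄ = F·P·Fᵀ + Q = [87 87 -6; 87 91 -3; -6 -3 15]
S = H·P̄·Hᵀ + R = [401 -450; -450 815]
K = P̄·Hᵀ·S⁻¹ = [-7470/24863 16443/124315; -5519/24863 23202/124315; 7320/24863 24327/124315]
x' − x̄ = [309366/124315, 361209/124315, 182124/124315] = K·y
y = (KᵀK)⁻¹·Kᵀ·(x' − x̄) = [-3, 12]
z = y + H·x̄ = [-3, 12] + [0, -15] = [-3, -3]

z = [-3, -3]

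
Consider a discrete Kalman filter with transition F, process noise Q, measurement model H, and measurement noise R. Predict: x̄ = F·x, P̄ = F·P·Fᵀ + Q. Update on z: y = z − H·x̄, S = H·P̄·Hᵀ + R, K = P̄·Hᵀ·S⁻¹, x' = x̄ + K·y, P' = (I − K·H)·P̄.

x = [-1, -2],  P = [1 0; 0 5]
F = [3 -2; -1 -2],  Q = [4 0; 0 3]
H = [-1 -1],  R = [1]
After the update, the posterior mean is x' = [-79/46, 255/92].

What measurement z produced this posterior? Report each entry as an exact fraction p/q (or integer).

x̄ = F·x = [1, 5]
P̄ = F·P·Fᵀ + Q = [33 17; 17 24]
S = H·P̄·Hᵀ + R = [92]
K = P̄·Hᵀ·S⁻¹ = [-25/46; -41/92]
x' − x̄ = [-125/46, -205/92] = K·y
y = (KᵀK)⁻¹·Kᵀ·(x' − x̄) = [5]
z = y + H·x̄ = [5] + [-6] = [-1]

z = [-1]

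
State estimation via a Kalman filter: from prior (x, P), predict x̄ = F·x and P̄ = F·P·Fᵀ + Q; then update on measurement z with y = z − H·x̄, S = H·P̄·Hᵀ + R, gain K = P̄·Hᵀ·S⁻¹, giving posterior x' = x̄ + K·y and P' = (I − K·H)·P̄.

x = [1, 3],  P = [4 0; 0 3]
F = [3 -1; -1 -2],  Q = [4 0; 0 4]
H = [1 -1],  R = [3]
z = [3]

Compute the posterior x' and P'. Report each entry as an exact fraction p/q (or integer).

x' = [-98/39, -17/3]
P' = [953/78 31/3; 31/3 34/3]

x̄ = F·x = [0, -7]
P̄ = F·P·Fᵀ + Q = [43 -6; -6 20]
y = z − H·x̄ = [-4]
S = H·P̄·Hᵀ + R = [78]
K = P̄·Hᵀ·S⁻¹ = [49/78; -1/3]
x' = x̄ + K·y = [-98/39, -17/3]
P' = (I − K·H)·P̄ = [953/78 31/3; 31/3 34/3]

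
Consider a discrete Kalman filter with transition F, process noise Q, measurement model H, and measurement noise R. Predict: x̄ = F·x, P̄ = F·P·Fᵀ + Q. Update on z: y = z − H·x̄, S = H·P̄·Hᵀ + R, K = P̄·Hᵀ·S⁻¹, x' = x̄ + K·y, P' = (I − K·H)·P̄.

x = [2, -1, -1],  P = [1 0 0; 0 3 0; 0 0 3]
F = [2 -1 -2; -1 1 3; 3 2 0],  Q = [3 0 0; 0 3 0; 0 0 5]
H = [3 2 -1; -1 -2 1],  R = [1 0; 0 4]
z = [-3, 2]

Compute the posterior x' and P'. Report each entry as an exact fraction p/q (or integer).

x' = [-143/1277, 2575/2554, 5753/1277]
P' = [1502/1277 -1807/1277 280/1277; -1807/1277 8201/1277 11401/1277; 280/1277 11401/1277 23902/1277]

x̄ = F·x = [7, -6, 4]
P̄ = F·P·Fᵀ + Q = [22 -23 0; -23 34 3; 0 3 26]
y = z − H·x̄ = [-8, -7]
S = H·P̄·Hᵀ + R = [73 -32; -32 84]
K = P̄·Hᵀ·S⁻¹ = [612/1277 598/1277; -420/1277 -1597/2554; -260/1277 205/1277]
x' = x̄ + K·y = [-143/1277, 2575/2554, 5753/1277]
P' = (I − K·H)·P̄ = [1502/1277 -1807/1277 280/1277; -1807/1277 8201/1277 11401/1277; 280/1277 11401/1277 23902/1277]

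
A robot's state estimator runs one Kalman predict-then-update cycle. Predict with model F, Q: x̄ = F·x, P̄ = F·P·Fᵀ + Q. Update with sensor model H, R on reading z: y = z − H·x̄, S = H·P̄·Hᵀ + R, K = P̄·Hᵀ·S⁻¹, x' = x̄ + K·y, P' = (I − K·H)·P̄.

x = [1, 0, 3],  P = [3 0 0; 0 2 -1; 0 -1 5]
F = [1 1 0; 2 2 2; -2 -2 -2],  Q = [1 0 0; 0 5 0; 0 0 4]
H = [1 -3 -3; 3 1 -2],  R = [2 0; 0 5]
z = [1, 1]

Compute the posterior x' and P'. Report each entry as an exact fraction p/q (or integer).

x' = [-46265/42967, 45204/42967, -74064/42967]
P' = [108078/42967 -78754/42967 114160/42967; -78754/42967 84816/42967 -104428/42967; 114160/42967 -104428/42967 144956/42967]

x̄ = F·x = [1, 8, -8]
P̄ = F·P·Fᵀ + Q = [6 8 -8; 8 37 -32; -8 -32 36]
y = z − H·x̄ = [0, -26]
S = H·P̄·Hᵀ + R = [89 51; 51 512]
K = P̄·Hᵀ·S⁻¹ = [930/42967 3432/42967; -9959/42967 11482/42967; -3712/42967 -10372/42967]
x' = x̄ + K·y = [-46265/42967, 45204/42967, -74064/42967]
P' = (I − K·H)·P̄ = [108078/42967 -78754/42967 114160/42967; -78754/42967 84816/42967 -104428/42967; 114160/42967 -104428/42967 144956/42967]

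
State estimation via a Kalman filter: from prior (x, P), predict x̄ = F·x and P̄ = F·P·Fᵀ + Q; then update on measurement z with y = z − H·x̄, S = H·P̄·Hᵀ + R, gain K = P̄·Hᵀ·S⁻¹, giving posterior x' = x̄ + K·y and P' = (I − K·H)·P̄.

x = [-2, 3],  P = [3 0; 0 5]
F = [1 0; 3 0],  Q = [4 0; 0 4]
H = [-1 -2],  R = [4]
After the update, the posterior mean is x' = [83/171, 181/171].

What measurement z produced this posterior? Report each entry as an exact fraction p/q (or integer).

x̄ = F·x = [-2, -6]
P̄ = F·P·Fᵀ + Q = [7 9; 9 31]
S = H·P̄·Hᵀ + R = [171]
K = P̄·Hᵀ·S⁻¹ = [-25/171; -71/171]
x' − x̄ = [425/171, 1207/171] = K·y
y = (KᵀK)⁻¹·Kᵀ·(x' − x̄) = [-17]
z = y + H·x̄ = [-17] + [14] = [-3]

z = [-3]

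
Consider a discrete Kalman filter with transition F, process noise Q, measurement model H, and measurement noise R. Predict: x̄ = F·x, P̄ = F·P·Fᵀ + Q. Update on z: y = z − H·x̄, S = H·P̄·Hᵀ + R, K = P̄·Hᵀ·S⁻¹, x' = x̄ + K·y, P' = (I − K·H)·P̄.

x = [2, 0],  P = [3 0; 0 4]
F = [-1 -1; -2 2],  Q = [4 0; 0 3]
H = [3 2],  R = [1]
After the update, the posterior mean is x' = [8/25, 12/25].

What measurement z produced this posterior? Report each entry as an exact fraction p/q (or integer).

x̄ = F·x = [-2, -4]
P̄ = F·P·Fᵀ + Q = [11 -2; -2 31]
S = H·P̄·Hᵀ + R = [200]
K = P̄·Hᵀ·S⁻¹ = [29/200; 7/25]
x' − x̄ = [58/25, 112/25] = K·y
y = (KᵀK)⁻¹·Kᵀ·(x' − x̄) = [16]
z = y + H·x̄ = [16] + [-14] = [2]

z = [2]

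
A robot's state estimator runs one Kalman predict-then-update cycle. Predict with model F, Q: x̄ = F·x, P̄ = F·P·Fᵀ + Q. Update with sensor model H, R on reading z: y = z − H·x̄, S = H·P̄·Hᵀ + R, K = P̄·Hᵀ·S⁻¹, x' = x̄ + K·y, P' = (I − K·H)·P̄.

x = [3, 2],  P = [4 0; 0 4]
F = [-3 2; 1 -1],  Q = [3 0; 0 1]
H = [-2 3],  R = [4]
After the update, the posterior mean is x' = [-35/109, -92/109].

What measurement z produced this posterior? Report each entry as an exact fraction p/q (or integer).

z = [-2]

x̄ = F·x = [-5, 1]
P̄ = F·P·Fᵀ + Q = [55 -20; -20 9]
S = H·P̄·Hᵀ + R = [545]
K = P̄·Hᵀ·S⁻¹ = [-34/109; 67/545]
x' − x̄ = [510/109, -201/109] = K·y
y = (KᵀK)⁻¹·Kᵀ·(x' − x̄) = [-15]
z = y + H·x̄ = [-15] + [13] = [-2]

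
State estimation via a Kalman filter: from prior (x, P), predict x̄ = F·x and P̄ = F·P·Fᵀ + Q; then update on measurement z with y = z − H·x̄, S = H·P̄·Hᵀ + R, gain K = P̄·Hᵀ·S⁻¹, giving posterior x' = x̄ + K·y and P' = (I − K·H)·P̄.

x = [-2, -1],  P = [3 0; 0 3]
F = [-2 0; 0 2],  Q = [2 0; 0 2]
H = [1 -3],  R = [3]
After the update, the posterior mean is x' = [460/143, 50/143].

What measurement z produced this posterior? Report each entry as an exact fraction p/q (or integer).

x̄ = F·x = [4, -2]
P̄ = F·P·Fᵀ + Q = [14 0; 0 14]
S = H·P̄·Hᵀ + R = [143]
K = P̄·Hᵀ·S⁻¹ = [14/143; -42/143]
x' − x̄ = [-112/143, 336/143] = K·y
y = (KᵀK)⁻¹·Kᵀ·(x' − x̄) = [-8]
z = y + H·x̄ = [-8] + [10] = [2]

z = [2]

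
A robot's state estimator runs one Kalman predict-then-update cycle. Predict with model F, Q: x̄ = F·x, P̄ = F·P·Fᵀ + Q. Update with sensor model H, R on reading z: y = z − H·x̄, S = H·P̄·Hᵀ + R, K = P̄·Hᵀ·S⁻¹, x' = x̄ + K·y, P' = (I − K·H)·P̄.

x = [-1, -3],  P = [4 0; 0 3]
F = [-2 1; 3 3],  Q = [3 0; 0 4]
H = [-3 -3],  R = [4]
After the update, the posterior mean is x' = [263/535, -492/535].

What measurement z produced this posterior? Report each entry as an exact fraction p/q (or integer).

z = [1]

x̄ = F·x = [-1, -12]
P̄ = F·P·Fᵀ + Q = [22 -15; -15 67]
S = H·P̄·Hᵀ + R = [535]
K = P̄·Hᵀ·S⁻¹ = [-21/535; -156/535]
x' − x̄ = [798/535, 5928/535] = K·y
y = (KᵀK)⁻¹·Kᵀ·(x' − x̄) = [-38]
z = y + H·x̄ = [-38] + [39] = [1]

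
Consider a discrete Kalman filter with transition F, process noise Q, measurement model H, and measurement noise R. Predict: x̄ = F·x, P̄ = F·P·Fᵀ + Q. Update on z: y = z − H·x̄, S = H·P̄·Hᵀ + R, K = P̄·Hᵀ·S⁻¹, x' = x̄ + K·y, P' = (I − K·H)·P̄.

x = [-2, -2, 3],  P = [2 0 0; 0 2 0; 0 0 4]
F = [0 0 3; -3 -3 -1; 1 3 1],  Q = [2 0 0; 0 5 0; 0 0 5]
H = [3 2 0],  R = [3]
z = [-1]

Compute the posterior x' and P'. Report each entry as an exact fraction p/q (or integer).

x' = [-237/127, 315/127, -985/381]
P' = [2126/127 -3144/127 2124/127; -3144/127 4743/127 -3196/127; 2124/127 -3196/127 10649/381]

x̄ = F·x = [9, 9, -5]
P̄ = F·P·Fᵀ + Q = [38 -12 12; -12 45 -28; 12 -28 29]
y = z − H·x̄ = [-46]
S = H·P̄·Hᵀ + R = [381]
K = P̄·Hᵀ·S⁻¹ = [30/127; 18/127; -20/381]
x' = x̄ + K·y = [-237/127, 315/127, -985/381]
P' = (I − K·H)·P̄ = [2126/127 -3144/127 2124/127; -3144/127 4743/127 -3196/127; 2124/127 -3196/127 10649/381]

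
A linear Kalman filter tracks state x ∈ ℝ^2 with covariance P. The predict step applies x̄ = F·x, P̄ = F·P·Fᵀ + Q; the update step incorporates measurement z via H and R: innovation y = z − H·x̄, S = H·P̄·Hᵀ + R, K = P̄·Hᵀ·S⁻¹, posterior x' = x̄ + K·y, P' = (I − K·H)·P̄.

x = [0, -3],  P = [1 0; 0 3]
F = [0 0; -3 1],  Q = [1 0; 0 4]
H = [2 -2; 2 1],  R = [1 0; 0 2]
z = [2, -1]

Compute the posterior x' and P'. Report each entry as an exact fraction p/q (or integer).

x̄ = F·x = [0, -3]
P̄ = F·P·Fᵀ + Q = [1 0; 0 16]
y = z − H·x̄ = [-4, 2]
S = H·P̄·Hᵀ + R = [69 -28; -28 22]
K = P̄·Hᵀ·S⁻¹ = [50/367 97/367; -128/367 104/367]
x' = x̄ + K·y = [-6/367, -381/367]
P' = (I − K·H)·P̄ = [73/367 48/367; 48/367 112/367]

x' = [-6/367, -381/367]
P' = [73/367 48/367; 48/367 112/367]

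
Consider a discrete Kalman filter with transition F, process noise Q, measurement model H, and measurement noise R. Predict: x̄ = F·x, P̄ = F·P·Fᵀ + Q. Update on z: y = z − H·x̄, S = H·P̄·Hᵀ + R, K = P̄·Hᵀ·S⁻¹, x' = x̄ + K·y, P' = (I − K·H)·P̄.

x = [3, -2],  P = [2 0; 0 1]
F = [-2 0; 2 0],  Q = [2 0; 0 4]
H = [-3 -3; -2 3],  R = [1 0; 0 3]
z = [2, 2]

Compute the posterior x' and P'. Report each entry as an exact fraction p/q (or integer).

x̄ = F·x = [-6, 6]
P̄ = F·P·Fᵀ + Q = [10 -8; -8 12]
y = z − H·x̄ = [2, -28]
S = H·P̄·Hᵀ + R = [55 -24; -24 247]
K = P̄·Hᵀ·S⁻¹ = [-2538/13009 -2564/13009; -1716/13009 2572/13009]
x' = x̄ + K·y = [-11338/13009, 2606/13009]
P' = (I − K·H)·P̄ = [2046/13009 -1200/13009; -1200/13009 1772/13009]

x' = [-11338/13009, 2606/13009]
P' = [2046/13009 -1200/13009; -1200/13009 1772/13009]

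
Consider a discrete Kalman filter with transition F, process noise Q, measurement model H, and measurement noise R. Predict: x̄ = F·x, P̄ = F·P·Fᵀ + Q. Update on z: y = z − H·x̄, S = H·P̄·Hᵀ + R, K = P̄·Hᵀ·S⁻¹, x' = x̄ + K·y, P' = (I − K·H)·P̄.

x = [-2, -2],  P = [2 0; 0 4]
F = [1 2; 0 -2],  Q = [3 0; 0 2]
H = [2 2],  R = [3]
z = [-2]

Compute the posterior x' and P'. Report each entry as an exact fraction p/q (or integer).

x' = [-166/31, 132/31]
P' = [551/31 -536/31; -536/31 542/31]

x̄ = F·x = [-6, 4]
P̄ = F·P·Fᵀ + Q = [21 -16; -16 18]
y = z − H·x̄ = [2]
S = H·P̄·Hᵀ + R = [31]
K = P̄·Hᵀ·S⁻¹ = [10/31; 4/31]
x' = x̄ + K·y = [-166/31, 132/31]
P' = (I − K·H)·P̄ = [551/31 -536/31; -536/31 542/31]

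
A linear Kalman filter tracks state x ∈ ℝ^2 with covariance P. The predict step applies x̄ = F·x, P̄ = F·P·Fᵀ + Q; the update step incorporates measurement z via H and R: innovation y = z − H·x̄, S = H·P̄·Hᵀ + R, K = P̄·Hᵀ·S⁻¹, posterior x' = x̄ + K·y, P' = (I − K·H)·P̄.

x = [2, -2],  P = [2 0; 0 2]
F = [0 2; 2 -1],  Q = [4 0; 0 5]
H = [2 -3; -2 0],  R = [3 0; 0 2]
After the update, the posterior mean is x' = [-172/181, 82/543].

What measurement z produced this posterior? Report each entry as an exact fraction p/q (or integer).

z = [-2, 2]

x̄ = F·x = [-4, 6]
P̄ = F·P·Fᵀ + Q = [12 -4; -4 15]
S = H·P̄·Hᵀ + R = [234 -72; -72 50]
K = P̄·Hᵀ·S⁻¹ = [2/181 -84/181; -1037/3258 -54/181]
x' − x̄ = [552/181, -3176/543] = K·y
y = (KᵀK)⁻¹·Kᵀ·(x' − x̄) = [24, -6]
z = y + H·x̄ = [24, -6] + [-26, 8] = [-2, 2]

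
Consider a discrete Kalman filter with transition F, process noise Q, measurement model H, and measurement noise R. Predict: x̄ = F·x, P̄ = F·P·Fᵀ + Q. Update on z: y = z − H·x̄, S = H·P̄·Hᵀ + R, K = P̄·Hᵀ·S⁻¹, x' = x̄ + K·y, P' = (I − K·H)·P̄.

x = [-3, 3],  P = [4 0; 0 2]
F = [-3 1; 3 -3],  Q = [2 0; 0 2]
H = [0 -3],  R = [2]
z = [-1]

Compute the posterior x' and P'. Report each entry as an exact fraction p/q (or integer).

x' = [-39/23, 6/23]
P' = [2182/253 -42/253; -42/253 56/253]

x̄ = F·x = [12, -18]
P̄ = F·P·Fᵀ + Q = [40 -42; -42 56]
y = z − H·x̄ = [-55]
S = H·P̄·Hᵀ + R = [506]
K = P̄·Hᵀ·S⁻¹ = [63/253; -84/253]
x' = x̄ + K·y = [-39/23, 6/23]
P' = (I − K·H)·P̄ = [2182/253 -42/253; -42/253 56/253]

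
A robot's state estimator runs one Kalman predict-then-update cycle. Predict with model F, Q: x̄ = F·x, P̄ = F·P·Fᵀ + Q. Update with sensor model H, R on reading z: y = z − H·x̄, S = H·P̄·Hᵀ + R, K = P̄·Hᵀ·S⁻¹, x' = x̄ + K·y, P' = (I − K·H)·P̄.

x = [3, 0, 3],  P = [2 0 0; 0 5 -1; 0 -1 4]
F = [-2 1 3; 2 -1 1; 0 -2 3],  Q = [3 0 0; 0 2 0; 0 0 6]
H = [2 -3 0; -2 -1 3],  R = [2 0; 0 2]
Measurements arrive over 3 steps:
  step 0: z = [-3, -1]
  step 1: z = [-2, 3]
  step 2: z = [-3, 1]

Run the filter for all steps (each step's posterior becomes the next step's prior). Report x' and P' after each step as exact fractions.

step 0: x̄ = F·x = [3, 9, 9]
step 0: P̄ = F·P·Fᵀ + Q = [46 1 29; 1 21 27; 29 27 74]
step 0: y = z − H·x̄ = [18, -13]
step 0: S = H·P̄·Hᵀ + R = [363 -186; -186 367]
step 0: K = P̄·Hᵀ·S⁻¹ = [31547/98625 4792/32875; -11599/98625 3236/32875; 17041/98625 15151/32875]
step 0: x' = x̄ + K·y = [225611/32875, 184213/32875, 201158/32875]
step 0: P' = (I − K·H)·P̄ = [1815323/98625 1189184/98625 1616194/98625; 1189184/98625 800522/98625 1066102/98625; 1616194/98625 1066102/98625 1463132/98625]
step 1: x̄ = F·x = [67293/6575, 468167/32875, 235048/32875]
step 1: P̄ = F·P·Fᵀ + Q = [150857/3945 361126/6575 685682/19725; 361126/6575 3099344/32875 1866786/32875; 685682/19725 1866786/32875 4168802/98625]
step 1: y = z − H·x̄ = [665821/32875, 534578/32875]
step 1: S = H·P̄·Hᵀ + R = [33962558/98625 4643194/98625; 4643194/98625 9024692/98625]
step 1: K = P̄·Hᵀ·S⁻¹ = [-167724017/722287389 -127759451/722287389; -351074359/722287389 -85946833/722287389; -228066932/722287389 121280125/722287389]
step 1: x' = x̄ + K·y = [639319258/240762463, 592680894/240762463, 839078734/240762463]
step 1: P' = (I − K·H)·P̄ = [9347003671/722287389 6343151792/722287389 8260546744/722287389; 6343151792/722287389 4462817434/722287389 5659075784/722287389; 8260546744/722287389 5659075784/722287389 7474243174/722287389]
step 2: x̄ = F·x = [1831278580/240762463, 1525036356/240762463, 1331874414/240762463]
step 2: P̄ = F·P·Fᵀ + Q = [6913723153/240762463 9222846660/240762463 5724884350/240762463; 9222846660/240762463 47121078310/722287389 27243658766/722287389; 5724884350/240762463 27243658766/722287389 21544273228/722287389]
step 2: y = z − H·x̄ = [190264519/240762463, 1432732737/240762463]
step 2: S = H·P̄·Hᵀ + R = [58825492548/240762463 8975902140/240762463; 8975902140/240762463 66545160700/722287389]
step 2: K = P̄·Hᵀ·S⁻¹ = [-79210883479/381377079240 -114947896677/635628465400; -178823862721/381377079240 -77379922963/635628465400; -18661069131/63562846540 52274395991/317814232700]
step 2: x' = x̄ + K·y = [3034748852749/476721349050, 2497644460831/476721349050, 997728592497/158907116350]
step 2: P' = (I − K·H)·P̄ = [11786874918149/953442698100 7989934751231/953442698100 1734380049861/158907116350; 7989934751231/953442698100 5624662938689/953442698100 1187355148459/158907116350; 1734380049861/158907116350 1187355148459/158907116350 784731607362/79453558175]

step 0: x' = [225611/32875, 184213/32875, 201158/32875], P' = [1815323/98625 1189184/98625 1616194/98625; 1189184/98625 800522/98625 1066102/98625; 1616194/98625 1066102/98625 1463132/98625]
step 1: x' = [639319258/240762463, 592680894/240762463, 839078734/240762463], P' = [9347003671/722287389 6343151792/722287389 8260546744/722287389; 6343151792/722287389 4462817434/722287389 5659075784/722287389; 8260546744/722287389 5659075784/722287389 7474243174/722287389]
step 2: x' = [3034748852749/476721349050, 2497644460831/476721349050, 997728592497/158907116350], P' = [11786874918149/953442698100 7989934751231/953442698100 1734380049861/158907116350; 7989934751231/953442698100 5624662938689/953442698100 1187355148459/158907116350; 1734380049861/158907116350 1187355148459/158907116350 784731607362/79453558175]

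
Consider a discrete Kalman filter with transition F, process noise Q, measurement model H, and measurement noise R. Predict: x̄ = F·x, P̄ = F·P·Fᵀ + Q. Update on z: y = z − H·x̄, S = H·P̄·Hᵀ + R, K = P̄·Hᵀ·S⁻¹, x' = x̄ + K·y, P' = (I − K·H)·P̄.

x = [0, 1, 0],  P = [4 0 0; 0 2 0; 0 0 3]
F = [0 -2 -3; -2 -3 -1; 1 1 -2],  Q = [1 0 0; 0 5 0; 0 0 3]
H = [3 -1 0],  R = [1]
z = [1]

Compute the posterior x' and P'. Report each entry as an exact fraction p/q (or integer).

x̄ = F·x = [-2, -3, 1]
P̄ = F·P·Fᵀ + Q = [36 21 14; 21 42 -8; 14 -8 21]
y = z − H·x̄ = [4]
S = H·P̄·Hᵀ + R = [241]
K = P̄·Hᵀ·S⁻¹ = [87/241; 21/241; 50/241]
x' = x̄ + K·y = [-134/241, -639/241, 441/241]
P' = (I − K·H)·P̄ = [1107/241 3234/241 -976/241; 3234/241 9681/241 -2978/241; -976/241 -2978/241 2561/241]

x' = [-134/241, -639/241, 441/241]
P' = [1107/241 3234/241 -976/241; 3234/241 9681/241 -2978/241; -976/241 -2978/241 2561/241]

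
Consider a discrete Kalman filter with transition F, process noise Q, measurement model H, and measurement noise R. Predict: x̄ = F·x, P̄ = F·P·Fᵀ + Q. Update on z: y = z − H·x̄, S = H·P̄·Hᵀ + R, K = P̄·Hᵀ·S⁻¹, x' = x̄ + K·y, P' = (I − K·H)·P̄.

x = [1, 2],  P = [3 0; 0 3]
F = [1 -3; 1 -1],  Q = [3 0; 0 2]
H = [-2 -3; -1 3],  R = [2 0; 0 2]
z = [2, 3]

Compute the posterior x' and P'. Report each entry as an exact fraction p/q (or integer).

x' = [-1270/749, 331/749]
P' = [318/749 -48/749; -48/749 88/749]

x̄ = F·x = [-5, -1]
P̄ = F·P·Fᵀ + Q = [33 12; 12 8]
y = z − H·x̄ = [-11, 1]
S = H·P̄·Hᵀ + R = [350 -42; -42 35]
K = P̄·Hᵀ·S⁻¹ = [-246/749 -33/107; -12/107 156/749]
x' = x̄ + K·y = [-1270/749, 331/749]
P' = (I − K·H)·P̄ = [318/749 -48/749; -48/749 88/749]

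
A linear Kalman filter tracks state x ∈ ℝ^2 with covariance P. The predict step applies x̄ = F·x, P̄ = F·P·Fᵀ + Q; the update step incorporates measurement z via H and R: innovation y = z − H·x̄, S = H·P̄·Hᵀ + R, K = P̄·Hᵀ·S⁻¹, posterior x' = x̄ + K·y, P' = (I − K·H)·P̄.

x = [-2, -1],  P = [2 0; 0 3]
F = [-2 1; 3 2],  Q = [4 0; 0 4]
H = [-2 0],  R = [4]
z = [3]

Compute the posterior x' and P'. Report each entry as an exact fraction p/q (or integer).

x̄ = F·x = [3, -8]
P̄ = F·P·Fᵀ + Q = [15 -6; -6 34]
y = z − H·x̄ = [9]
S = H·P̄·Hᵀ + R = [64]
K = P̄·Hᵀ·S⁻¹ = [-15/32; 3/16]
x' = x̄ + K·y = [-39/32, -101/16]
P' = (I − K·H)·P̄ = [15/16 -3/8; -3/8 127/4]

x' = [-39/32, -101/16]
P' = [15/16 -3/8; -3/8 127/4]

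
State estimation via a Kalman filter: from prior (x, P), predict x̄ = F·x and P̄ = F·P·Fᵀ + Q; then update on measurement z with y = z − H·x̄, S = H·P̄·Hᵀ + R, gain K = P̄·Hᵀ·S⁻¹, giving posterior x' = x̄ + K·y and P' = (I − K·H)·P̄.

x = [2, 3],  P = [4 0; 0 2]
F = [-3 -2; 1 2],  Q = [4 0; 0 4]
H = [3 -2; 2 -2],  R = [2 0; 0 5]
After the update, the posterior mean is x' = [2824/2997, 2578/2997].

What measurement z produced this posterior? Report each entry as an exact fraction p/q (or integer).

x̄ = F·x = [-12, 8]
P̄ = F·P·Fᵀ + Q = [48 -20; -20 16]
S = H·P̄·Hᵀ + R = [738 552; 552 421]
K = P̄·Hᵀ·S⁻¹ = [1196/2997 -200/999; 506/2997 -392/999]
x' − x̄ = [38788/2997, -21398/2997] = K·y
y = (KᵀK)⁻¹·Kᵀ·(x' − x̄) = [53, 41]
z = y + H·x̄ = [53, 41] + [-52, -40] = [1, 1]

z = [1, 1]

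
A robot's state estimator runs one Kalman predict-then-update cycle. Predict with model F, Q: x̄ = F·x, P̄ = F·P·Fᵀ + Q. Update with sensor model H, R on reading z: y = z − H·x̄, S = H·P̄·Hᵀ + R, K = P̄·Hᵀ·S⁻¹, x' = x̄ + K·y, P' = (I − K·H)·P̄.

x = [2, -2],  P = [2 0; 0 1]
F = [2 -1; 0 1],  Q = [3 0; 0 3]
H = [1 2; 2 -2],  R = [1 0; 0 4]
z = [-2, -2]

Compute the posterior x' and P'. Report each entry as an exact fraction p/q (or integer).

x̄ = F·x = [6, -2]
P̄ = F·P·Fᵀ + Q = [12 -1; -1 4]
y = z − H·x̄ = [-4, -18]
S = H·P̄·Hᵀ + R = [25 6; 6 76]
K = P̄·Hᵀ·S⁻¹ = [151/466 295/932; 74/233 -73/466]
x' = x̄ + K·y = [-463/466, -105/233]
P' = (I − K·H)·P̄ = [247/466 -24/233; -24/233 49/233]

x' = [-463/466, -105/233]
P' = [247/466 -24/233; -24/233 49/233]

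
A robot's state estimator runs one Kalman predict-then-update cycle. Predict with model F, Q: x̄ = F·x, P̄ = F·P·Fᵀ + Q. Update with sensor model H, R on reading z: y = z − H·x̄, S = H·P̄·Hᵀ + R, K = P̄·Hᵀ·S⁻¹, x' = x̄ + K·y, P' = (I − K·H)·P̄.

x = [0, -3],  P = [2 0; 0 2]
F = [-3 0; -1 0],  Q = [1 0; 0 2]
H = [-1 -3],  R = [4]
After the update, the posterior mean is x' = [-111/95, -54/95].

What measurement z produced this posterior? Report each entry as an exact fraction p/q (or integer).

z = [3]

x̄ = F·x = [0, 0]
P̄ = F·P·Fᵀ + Q = [19 6; 6 4]
S = H·P̄·Hᵀ + R = [95]
K = P̄·Hᵀ·S⁻¹ = [-37/95; -18/95]
x' − x̄ = [-111/95, -54/95] = K·y
y = (KᵀK)⁻¹·Kᵀ·(x' − x̄) = [3]
z = y + H·x̄ = [3] + [0] = [3]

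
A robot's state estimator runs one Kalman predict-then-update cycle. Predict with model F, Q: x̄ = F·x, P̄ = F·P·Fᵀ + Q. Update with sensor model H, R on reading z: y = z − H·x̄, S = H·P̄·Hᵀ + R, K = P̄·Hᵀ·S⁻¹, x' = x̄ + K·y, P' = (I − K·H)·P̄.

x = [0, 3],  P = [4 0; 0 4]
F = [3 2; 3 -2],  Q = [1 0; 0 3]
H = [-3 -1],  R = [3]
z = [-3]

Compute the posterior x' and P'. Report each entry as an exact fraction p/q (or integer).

x' = [2319/655, -993/131]
P' = [2674/655 -1497/131; -1497/131 4560/131]

x̄ = F·x = [6, -6]
P̄ = F·P·Fᵀ + Q = [53 20; 20 55]
y = z − H·x̄ = [9]
S = H·P̄·Hᵀ + R = [655]
K = P̄·Hᵀ·S⁻¹ = [-179/655; -23/131]
x' = x̄ + K·y = [2319/655, -993/131]
P' = (I − K·H)·P̄ = [2674/655 -1497/131; -1497/131 4560/131]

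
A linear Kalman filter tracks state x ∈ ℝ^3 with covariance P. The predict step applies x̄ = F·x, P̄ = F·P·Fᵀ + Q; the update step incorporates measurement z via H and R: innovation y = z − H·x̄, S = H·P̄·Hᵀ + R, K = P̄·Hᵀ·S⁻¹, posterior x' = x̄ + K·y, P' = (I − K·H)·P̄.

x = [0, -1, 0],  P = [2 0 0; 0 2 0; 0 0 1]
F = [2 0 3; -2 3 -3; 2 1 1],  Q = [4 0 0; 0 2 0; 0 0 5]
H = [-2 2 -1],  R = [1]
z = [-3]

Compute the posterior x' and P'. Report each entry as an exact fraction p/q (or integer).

x' = [-174/449, -1121/449, -545/449]
P' = [1860/449 2198/449 763/449; 2198/449 3844/449 3179/449; 763/449 3179/449 4880/449]

x̄ = F·x = [0, -3, -1]
P̄ = F·P·Fᵀ + Q = [21 -17 11; -17 37 -5; 11 -5 16]
y = z − H·x̄ = [2]
S = H·P̄·Hᵀ + R = [449]
K = P̄·Hᵀ·S⁻¹ = [-87/449; 113/449; -48/449]
x' = x̄ + K·y = [-174/449, -1121/449, -545/449]
P' = (I − K·H)·P̄ = [1860/449 2198/449 763/449; 2198/449 3844/449 3179/449; 763/449 3179/449 4880/449]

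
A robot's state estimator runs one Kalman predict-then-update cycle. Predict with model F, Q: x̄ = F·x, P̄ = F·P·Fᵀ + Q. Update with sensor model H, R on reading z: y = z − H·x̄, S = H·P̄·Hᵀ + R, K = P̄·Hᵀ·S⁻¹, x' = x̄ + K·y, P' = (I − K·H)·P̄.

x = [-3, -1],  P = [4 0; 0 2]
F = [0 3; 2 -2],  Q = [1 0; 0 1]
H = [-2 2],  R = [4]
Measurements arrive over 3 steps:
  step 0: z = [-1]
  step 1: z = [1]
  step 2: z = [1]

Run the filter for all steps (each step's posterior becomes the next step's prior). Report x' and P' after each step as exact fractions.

step 0: x' = [-445/138, -515/138], P' = [350/69 319/69; 319/69 356/69]
step 1: x' = [-10555/8254, -2406/4127], P' = [18734/4127 15239/4127; 15239/4127 15802/4127]
step 2: x' = [-663889/355174, -487479/355174], P' = [865518/177587 715795/177587; 715795/177587 739532/177587]

step 0: x̄ = F·x = [-3, -4]
step 0: P̄ = F·P·Fᵀ + Q = [19 -12; -12 25]
step 0: y = z − H·x̄ = [1]
step 0: S = H·P̄·Hᵀ + R = [276]
step 0: K = P̄·Hᵀ·S⁻¹ = [-31/138; 37/138]
step 0: x' = x̄ + K·y = [-445/138, -515/138]
step 0: P' = (I − K·H)·P̄ = [350/69 319/69; 319/69 356/69]
step 1: x̄ = F·x = [-515/46, 70/69]
step 1: P̄ = F·P·Fᵀ + Q = [1091/23 -74/23; -74/23 341/69]
step 1: y = z − H·x̄ = [-1616/69]
step 1: S = H·P̄·Hᵀ + R = [16508/69]
step 1: K = P̄·Hᵀ·S⁻¹ = [-3495/8254; 563/8254]
step 1: x' = x̄ + K·y = [-10555/8254, -2406/4127]
step 1: P' = (I − K·H)·P̄ = [18734/4127 15239/4127; 15239/4127 15802/4127]
step 2: x̄ = F·x = [-7218/4127, -5743/4127]
step 2: P̄ = F·P·Fᵀ + Q = [146345/4127 -3378/4127; -3378/4127 20359/4127]
step 2: y = z − H·x̄ = [1177/4127]
step 2: S = H·P̄·Hᵀ + R = [710348/4127]
step 2: K = P̄·Hᵀ·S⁻¹ = [-149723/355174; 23737/355174]
step 2: x' = x̄ + K·y = [-663889/355174, -487479/355174]
step 2: P' = (I − K·H)·P̄ = [865518/177587 715795/177587; 715795/177587 739532/177587]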